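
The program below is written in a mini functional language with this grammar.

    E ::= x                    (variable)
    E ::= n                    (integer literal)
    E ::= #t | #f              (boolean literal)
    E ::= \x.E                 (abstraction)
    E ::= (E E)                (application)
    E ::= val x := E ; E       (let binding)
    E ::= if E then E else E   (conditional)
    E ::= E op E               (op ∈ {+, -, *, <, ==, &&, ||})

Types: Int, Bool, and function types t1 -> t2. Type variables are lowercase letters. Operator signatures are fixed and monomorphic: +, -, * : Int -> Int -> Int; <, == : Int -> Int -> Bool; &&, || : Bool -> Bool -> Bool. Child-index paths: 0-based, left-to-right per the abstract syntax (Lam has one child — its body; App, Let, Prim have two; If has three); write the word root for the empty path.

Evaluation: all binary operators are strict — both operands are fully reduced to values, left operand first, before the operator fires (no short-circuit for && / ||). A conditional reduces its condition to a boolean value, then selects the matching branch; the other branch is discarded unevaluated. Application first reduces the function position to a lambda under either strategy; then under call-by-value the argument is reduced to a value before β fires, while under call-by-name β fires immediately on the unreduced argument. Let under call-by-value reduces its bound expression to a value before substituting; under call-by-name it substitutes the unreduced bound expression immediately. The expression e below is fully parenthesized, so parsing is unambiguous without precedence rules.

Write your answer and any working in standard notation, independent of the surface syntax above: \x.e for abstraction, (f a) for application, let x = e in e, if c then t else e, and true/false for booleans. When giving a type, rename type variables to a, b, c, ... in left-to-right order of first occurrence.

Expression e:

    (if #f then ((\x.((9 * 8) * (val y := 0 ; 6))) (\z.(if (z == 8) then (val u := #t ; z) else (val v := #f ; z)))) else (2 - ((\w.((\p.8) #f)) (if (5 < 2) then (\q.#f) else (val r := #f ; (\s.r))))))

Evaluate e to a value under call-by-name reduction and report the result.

Answer: -6

Working:
step 0: (if false then ((\x.((9 * 8) * (let y = 0 in 6))) (\z.(if (z == 8) then (let u = true in z) else (let v = false in z)))) else (2 - ((\w.((\p.8) false)) (if (5 < 2) then (\q.false) else (let r = false in (\s.r))))))
step 1: [if@root] (2 - ((\w.((\p.8) false)) (if (5 < 2) then (\q.false) else (let r = false in (\s.r)))))
step 2: [beta@1] (2 - ((\p.8) false))
step 3: [beta@1] (2 - 8)
step 4: [delta@root] -6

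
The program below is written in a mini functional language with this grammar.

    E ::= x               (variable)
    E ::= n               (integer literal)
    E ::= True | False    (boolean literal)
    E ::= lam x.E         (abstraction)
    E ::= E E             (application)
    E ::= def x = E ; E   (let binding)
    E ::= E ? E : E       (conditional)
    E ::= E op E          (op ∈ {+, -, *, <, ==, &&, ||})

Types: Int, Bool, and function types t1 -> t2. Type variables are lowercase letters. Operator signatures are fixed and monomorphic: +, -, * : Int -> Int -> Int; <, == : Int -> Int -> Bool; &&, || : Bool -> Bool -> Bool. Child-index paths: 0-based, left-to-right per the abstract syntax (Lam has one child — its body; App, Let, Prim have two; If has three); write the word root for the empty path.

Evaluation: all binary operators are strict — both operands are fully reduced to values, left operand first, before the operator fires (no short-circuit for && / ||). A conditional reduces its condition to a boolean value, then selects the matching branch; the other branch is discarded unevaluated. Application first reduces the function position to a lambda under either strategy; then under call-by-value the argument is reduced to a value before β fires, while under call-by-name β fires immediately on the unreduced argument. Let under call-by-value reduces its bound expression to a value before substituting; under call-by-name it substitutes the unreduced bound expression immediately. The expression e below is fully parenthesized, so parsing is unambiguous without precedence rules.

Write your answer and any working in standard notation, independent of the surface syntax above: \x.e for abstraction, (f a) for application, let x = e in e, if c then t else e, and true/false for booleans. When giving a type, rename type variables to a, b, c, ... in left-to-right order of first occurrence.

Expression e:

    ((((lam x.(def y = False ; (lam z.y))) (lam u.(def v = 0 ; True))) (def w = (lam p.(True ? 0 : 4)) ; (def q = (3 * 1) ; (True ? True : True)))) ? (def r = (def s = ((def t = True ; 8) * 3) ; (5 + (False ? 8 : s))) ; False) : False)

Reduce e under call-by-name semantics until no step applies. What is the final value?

Trace:
step 0: (if (((\x.(let y = false in (\z.y))) (\u.(let v = 0 in true))) (let w = (\p.(if true then 0 else 4)) in (let q = (3 * 1) in (if true then true else true)))) then (let r = (let s = ((let t = true in 8) * 3) in (5 + (if false then 8 else s))) in false) else false)
step 1: [beta@0.0] (if ((let y = false in (\z.y)) (let w = (\p.(if true then 0 else 4)) in (let q = (3 * 1) in (if true then true else true)))) then (let r = (let s = ((let t = true in 8) * 3) in (5 + (if false then 8 else s))) in false) else false)
step 2: [let@0.0] (if ((\z.false) (let w = (\p.(if true then 0 else 4)) in (let q = (3 * 1) in (if true then true else true)))) then (let r = (let s = ((let t = true in 8) * 3) in (5 + (if false then 8 else s))) in false) else false)
step 3: [beta@0] (if false then (let r = (let s = ((let t = true in 8) * 3) in (5 + (if false then 8 else s))) in false) else false)
step 4: [if@root] false

Answer: false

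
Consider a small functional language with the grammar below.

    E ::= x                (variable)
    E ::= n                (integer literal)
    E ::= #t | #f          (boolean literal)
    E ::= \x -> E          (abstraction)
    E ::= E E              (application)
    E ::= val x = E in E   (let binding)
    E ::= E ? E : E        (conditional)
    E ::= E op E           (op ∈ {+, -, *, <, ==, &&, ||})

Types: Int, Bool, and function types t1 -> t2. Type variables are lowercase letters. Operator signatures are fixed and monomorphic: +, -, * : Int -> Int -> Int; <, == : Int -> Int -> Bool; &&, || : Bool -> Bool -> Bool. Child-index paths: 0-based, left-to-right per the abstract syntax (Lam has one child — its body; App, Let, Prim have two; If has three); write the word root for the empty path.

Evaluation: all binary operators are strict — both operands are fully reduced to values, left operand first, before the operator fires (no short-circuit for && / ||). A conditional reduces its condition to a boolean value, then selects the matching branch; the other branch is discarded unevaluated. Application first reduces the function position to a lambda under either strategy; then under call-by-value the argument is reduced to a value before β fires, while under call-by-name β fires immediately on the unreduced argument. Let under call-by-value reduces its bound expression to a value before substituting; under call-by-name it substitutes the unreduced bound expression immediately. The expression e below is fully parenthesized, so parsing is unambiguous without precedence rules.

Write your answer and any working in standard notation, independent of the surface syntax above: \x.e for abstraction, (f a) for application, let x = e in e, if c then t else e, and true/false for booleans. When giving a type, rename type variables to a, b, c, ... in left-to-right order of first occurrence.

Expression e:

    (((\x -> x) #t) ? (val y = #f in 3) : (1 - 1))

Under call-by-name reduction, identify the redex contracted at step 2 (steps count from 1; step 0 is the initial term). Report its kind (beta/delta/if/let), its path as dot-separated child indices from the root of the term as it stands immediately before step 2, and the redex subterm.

Trace:
step 0: (if ((\x.x) true) then (let y = false in 3) else (1 - 1))
step 1: [beta@0] (if true then (let y = false in 3) else (1 - 1))
step 2: [if@root] (let y = false in 3)

Answer: if at root : (if true then (let y = false in 3) else (1 - 1))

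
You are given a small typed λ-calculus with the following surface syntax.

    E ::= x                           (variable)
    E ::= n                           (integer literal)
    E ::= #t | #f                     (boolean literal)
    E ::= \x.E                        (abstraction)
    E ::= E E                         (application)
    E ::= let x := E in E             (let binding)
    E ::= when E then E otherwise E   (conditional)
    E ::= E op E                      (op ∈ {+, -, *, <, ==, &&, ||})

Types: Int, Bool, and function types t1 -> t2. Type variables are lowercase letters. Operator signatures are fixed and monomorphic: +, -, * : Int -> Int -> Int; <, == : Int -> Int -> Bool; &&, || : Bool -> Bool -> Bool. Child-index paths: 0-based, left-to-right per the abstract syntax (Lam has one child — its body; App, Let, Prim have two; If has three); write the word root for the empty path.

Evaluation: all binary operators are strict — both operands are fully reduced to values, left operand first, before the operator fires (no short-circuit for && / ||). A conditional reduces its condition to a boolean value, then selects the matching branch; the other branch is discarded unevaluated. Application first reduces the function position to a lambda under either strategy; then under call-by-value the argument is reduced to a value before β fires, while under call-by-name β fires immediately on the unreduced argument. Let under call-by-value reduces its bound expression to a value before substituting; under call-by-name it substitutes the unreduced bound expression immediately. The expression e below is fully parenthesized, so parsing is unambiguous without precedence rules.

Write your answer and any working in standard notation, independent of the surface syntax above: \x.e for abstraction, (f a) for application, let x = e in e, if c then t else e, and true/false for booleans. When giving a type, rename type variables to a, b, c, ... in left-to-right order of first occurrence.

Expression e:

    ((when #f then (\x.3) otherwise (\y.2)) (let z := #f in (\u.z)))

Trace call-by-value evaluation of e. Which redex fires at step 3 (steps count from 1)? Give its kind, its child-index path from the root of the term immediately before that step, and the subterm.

Working:
step 0: ((if false then (\x.3) else (\y.2)) (let z = false in (\u.z)))
step 1: [if@0] ((\y.2) (let z = false in (\u.z)))
step 2: [let@1] ((\y.2) (\u.false))
step 3: [beta@root] 2

Answer: beta at root : ((\y.2) (\u.false))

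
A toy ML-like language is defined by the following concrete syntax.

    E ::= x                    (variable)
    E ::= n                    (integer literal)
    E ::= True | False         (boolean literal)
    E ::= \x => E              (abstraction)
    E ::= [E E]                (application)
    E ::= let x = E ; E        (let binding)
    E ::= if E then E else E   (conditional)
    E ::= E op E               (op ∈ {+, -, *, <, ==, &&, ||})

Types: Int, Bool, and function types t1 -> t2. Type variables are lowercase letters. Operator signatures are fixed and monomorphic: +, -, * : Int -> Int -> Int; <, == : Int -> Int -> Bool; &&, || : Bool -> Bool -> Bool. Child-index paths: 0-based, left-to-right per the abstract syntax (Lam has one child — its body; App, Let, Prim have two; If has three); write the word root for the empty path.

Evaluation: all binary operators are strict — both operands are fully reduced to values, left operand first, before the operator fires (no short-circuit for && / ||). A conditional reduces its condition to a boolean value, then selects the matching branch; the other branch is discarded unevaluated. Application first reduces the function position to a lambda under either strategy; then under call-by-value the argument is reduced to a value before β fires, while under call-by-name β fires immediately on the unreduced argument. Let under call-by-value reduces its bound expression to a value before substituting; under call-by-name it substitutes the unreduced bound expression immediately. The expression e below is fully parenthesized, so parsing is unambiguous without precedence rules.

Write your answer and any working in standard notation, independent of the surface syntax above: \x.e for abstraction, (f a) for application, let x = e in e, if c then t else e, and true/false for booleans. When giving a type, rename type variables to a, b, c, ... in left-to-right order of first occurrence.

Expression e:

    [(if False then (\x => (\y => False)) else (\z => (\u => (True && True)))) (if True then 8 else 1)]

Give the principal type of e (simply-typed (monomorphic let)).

Answer: a -> Bool

Derivation:
  unify Bool ~ Bool
\y._ : b -> Bool
\x._ : a -> b -> Bool
  unify Bool ~ Bool
  unify Bool ~ Bool
\u._ : d -> Bool
\z._ : c -> d -> Bool
  unify a -> b -> Bool ~ c -> d -> Bool
  unify a ~ c
  unify b -> Bool ~ d -> Bool
  unify b ~ d
  unify Bool ~ Bool
  unify Bool ~ Bool
  unify Int ~ Int
  unify c -> d -> Bool ~ Int -> e
  unify c ~ Int
  unify d -> Bool ~ e
_ _ : d -> Bool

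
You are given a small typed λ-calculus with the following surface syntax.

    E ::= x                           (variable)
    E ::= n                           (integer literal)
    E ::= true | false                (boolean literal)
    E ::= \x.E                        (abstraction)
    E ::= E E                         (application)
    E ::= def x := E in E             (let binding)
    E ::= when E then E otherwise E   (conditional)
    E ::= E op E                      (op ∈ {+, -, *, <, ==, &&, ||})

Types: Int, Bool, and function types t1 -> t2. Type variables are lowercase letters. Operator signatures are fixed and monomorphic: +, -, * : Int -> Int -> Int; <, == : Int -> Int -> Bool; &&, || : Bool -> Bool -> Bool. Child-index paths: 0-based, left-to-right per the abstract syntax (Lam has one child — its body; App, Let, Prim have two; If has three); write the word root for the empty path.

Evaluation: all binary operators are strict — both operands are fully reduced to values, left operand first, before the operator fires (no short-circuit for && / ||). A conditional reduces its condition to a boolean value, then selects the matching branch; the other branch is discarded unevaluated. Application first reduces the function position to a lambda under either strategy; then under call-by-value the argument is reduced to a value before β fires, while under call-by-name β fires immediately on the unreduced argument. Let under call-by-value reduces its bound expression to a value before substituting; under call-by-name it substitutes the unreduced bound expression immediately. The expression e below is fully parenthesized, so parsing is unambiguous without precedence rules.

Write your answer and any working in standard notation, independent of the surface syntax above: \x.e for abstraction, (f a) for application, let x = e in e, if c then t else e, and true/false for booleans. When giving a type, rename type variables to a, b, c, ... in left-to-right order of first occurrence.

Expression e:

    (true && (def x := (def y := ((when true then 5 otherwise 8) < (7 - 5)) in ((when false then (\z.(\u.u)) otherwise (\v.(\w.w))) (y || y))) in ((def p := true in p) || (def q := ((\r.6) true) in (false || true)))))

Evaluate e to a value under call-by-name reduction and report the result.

Answer: true

Trace:
step 0: (true && (let x = (let y = ((if true then 5 else 8) < (7 - 5)) in ((if false then (\z.(\u.u)) else (\v.(\w.w))) (y || y))) in ((let p = true in p) || (let q = ((\r.6) true) in (false || true)))))
step 1: [let@1] (true && ((let p = true in p) || (let q = ((\r.6) true) in (false || true))))
step 2: [let@1.0] (true && (true || (let q = ((\r.6) true) in (false || true))))
step 3: [let@1.1] (true && (true || (false || true)))
step 4: [delta@1.1] (true && (true || true))
step 5: [delta@1] (true && true)
step 6: [delta@root] true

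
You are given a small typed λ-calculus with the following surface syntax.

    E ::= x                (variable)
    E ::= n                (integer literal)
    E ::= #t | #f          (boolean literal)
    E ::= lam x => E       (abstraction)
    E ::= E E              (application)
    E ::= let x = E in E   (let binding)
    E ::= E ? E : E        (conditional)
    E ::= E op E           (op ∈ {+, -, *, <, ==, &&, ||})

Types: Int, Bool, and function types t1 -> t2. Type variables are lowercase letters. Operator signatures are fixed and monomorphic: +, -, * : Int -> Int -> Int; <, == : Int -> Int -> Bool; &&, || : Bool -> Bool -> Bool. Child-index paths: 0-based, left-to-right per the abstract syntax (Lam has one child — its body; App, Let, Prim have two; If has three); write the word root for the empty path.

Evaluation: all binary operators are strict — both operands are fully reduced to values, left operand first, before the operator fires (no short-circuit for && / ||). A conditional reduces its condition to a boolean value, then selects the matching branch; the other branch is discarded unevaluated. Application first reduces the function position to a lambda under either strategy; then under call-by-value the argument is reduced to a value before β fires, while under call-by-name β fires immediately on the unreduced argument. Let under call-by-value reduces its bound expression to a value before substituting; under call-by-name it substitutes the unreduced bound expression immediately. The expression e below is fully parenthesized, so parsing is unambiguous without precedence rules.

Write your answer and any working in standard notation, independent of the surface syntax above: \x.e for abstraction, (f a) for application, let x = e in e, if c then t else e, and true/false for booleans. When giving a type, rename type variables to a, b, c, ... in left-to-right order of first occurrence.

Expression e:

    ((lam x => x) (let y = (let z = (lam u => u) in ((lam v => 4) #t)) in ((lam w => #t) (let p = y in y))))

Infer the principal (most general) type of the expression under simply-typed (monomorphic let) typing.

Derivation:
x : a
\x._ : a -> a
u : b
\u._ : b -> b
let z : b -> b
\v._ : c -> Int
  unify c -> Int ~ Bool -> d
  unify c ~ Bool
  unify Int ~ d
_ _ : Int
let y : Int
\w._ : e -> Bool
y : Int
let p : Int
y : Int
  unify e -> Bool ~ Int -> f
  unify e ~ Int
  unify Bool ~ f
_ _ : Bool
  unify a -> a ~ Bool -> g
  unify a ~ Bool
  unify Bool ~ g
_ _ : Bool

Answer: Bool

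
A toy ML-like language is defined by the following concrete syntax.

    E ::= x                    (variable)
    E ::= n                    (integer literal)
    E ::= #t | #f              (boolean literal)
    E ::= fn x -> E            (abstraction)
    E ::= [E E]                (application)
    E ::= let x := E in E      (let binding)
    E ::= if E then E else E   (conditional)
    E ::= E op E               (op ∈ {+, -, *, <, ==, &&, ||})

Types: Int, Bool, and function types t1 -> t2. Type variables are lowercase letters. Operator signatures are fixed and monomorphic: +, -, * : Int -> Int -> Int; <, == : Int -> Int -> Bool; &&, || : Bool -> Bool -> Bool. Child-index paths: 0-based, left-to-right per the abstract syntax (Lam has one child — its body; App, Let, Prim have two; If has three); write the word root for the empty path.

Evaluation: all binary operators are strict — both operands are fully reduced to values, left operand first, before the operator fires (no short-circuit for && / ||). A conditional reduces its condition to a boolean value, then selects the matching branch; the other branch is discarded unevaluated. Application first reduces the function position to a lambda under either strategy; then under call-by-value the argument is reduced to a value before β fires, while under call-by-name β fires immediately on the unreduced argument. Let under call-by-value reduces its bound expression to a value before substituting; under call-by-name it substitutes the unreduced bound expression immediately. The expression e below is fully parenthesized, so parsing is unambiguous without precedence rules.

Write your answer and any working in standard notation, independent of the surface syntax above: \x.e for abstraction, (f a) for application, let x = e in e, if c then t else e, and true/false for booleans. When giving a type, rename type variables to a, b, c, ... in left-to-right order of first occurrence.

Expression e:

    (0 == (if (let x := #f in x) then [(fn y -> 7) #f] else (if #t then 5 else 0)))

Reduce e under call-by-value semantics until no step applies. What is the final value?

Trace:
step 0: (0 == (if (let x = false in x) then ((\y.7) false) else (if true then 5 else 0)))
step 1: [let@1.0] (0 == (if false then ((\y.7) false) else (if true then 5 else 0)))
step 2: [if@1] (0 == (if true then 5 else 0))
step 3: [if@1] (0 == 5)
step 4: [delta@root] false

Answer: false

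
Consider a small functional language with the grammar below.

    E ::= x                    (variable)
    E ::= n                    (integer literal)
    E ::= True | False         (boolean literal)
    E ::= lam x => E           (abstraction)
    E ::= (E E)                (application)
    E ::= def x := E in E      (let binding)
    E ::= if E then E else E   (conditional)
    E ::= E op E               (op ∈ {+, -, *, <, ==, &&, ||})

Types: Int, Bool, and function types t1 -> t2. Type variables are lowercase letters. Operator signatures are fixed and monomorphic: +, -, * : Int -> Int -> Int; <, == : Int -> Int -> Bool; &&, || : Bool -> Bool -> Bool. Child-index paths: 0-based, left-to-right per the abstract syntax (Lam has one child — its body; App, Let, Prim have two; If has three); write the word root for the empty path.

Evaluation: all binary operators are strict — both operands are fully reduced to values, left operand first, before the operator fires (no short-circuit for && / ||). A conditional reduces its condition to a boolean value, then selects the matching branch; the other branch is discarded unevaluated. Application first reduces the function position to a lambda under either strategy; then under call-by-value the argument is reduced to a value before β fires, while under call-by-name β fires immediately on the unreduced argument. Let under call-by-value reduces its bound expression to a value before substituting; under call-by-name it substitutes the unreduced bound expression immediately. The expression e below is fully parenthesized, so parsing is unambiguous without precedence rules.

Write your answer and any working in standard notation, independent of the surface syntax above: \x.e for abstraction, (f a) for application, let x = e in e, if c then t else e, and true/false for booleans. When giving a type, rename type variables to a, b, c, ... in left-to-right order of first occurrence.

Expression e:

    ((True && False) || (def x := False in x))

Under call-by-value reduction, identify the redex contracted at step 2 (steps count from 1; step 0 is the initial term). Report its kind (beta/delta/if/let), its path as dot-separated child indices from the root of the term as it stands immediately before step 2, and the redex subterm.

Answer: let at 1 : (let x = false in x)

Working:
step 0: ((true && false) || (let x = false in x))
step 1: [delta@0] (false || (let x = false in x))
step 2: [let@1] (false || false)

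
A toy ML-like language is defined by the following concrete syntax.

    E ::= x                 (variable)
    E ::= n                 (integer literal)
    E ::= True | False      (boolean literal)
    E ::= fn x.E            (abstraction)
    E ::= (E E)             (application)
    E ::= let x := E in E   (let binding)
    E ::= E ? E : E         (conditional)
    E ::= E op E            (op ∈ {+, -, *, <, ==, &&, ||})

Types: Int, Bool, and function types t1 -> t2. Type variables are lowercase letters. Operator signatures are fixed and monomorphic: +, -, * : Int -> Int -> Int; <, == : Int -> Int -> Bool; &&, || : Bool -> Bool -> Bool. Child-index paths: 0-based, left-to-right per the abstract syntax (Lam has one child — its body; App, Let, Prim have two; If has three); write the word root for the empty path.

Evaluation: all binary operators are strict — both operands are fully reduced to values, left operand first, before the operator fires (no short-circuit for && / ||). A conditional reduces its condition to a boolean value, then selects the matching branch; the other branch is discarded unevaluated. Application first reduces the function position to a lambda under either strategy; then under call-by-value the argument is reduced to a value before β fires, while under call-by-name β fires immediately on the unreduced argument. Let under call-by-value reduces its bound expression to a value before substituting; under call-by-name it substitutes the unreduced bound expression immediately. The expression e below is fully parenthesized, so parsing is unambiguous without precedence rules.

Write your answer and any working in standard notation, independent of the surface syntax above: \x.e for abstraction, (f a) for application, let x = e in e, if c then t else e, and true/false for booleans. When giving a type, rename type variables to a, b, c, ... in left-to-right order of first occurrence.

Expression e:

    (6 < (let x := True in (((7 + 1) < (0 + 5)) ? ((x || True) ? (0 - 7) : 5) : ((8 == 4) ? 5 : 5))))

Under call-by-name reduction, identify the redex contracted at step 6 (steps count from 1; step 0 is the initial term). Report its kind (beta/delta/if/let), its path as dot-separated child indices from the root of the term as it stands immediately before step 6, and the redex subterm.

Answer: delta at 1.0 : (8 == 4)

Working:
step 0: (6 < (let x = true in (if ((7 + 1) < (0 + 5)) then (if (x || true) then (0 - 7) else 5) else (if (8 == 4) then 5 else 5))))
step 1: [let@1] (6 < (if ((7 + 1) < (0 + 5)) then (if (true || true) then (0 - 7) else 5) else (if (8 == 4) then 5 else 5)))
step 2: [delta@1.0.0] (6 < (if (8 < (0 + 5)) then (if (true || true) then (0 - 7) else 5) else (if (8 == 4) then 5 else 5)))
step 3: [delta@1.0.1] (6 < (if (8 < 5) then (if (true || true) then (0 - 7) else 5) else (if (8 == 4) then 5 else 5)))
step 4: [delta@1.0] (6 < (if false then (if (true || true) then (0 - 7) else 5) else (if (8 == 4) then 5 else 5)))
step 5: [if@1] (6 < (if (8 == 4) then 5 else 5))
step 6: [delta@1.0] (6 < (if false then 5 else 5))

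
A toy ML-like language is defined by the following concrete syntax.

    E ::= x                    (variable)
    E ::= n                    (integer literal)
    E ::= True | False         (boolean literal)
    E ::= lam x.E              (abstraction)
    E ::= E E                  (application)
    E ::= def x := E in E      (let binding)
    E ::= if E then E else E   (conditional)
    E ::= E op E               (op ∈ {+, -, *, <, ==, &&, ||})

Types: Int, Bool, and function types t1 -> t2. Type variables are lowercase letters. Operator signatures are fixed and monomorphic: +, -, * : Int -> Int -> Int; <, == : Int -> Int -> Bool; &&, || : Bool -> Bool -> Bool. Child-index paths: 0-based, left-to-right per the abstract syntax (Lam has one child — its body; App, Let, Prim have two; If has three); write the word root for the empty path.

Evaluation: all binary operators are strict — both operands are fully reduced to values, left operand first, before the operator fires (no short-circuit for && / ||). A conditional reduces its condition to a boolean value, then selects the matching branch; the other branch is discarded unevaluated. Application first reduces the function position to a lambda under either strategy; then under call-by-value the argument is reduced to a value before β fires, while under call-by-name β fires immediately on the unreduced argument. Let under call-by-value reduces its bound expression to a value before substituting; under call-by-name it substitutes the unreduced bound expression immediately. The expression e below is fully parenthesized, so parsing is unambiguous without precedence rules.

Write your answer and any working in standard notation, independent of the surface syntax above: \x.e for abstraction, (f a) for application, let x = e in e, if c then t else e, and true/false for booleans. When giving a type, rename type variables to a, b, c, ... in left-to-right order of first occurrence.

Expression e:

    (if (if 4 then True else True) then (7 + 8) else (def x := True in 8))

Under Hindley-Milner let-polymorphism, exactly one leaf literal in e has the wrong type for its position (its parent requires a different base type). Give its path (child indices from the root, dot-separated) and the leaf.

Working:
  unify Int ~ Bool
  FAIL: mismatch Int ~ Bool

Answer: 0.0 : 4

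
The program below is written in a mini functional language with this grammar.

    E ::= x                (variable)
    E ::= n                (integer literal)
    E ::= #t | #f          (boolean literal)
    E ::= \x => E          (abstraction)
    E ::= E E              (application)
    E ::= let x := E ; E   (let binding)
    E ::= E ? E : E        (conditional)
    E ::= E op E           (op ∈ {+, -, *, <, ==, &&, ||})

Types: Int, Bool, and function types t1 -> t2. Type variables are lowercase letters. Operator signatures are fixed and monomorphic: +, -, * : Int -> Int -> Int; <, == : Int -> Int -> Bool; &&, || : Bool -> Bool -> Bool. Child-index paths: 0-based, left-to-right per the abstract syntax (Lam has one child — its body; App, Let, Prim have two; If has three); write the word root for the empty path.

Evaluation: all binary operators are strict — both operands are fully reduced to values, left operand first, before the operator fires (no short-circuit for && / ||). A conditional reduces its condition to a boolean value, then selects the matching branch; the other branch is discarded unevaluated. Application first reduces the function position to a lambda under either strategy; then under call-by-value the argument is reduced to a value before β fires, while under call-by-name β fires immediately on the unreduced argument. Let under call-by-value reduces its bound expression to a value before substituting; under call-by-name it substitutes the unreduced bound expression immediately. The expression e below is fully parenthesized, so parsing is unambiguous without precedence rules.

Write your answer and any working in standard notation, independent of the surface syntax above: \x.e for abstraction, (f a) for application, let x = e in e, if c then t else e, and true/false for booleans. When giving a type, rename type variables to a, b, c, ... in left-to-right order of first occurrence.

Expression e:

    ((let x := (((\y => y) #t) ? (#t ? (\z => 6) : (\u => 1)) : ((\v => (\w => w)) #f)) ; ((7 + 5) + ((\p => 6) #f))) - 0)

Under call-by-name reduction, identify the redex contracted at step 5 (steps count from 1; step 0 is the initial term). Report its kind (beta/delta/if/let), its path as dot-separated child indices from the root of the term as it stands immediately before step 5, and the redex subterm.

Trace:
step 0: ((let x = (if ((\y.y) true) then (if true then (\z.6) else (\u.1)) else ((\v.(\w.w)) false)) in ((7 + 5) + ((\p.6) false))) - 0)
step 1: [let@0] (((7 + 5) + ((\p.6) false)) - 0)
step 2: [delta@0.0] ((12 + ((\p.6) false)) - 0)
step 3: [beta@0.1] ((12 + 6) - 0)
step 4: [delta@0] (18 - 0)
step 5: [delta@root] 18

Answer: delta at root : (18 - 0)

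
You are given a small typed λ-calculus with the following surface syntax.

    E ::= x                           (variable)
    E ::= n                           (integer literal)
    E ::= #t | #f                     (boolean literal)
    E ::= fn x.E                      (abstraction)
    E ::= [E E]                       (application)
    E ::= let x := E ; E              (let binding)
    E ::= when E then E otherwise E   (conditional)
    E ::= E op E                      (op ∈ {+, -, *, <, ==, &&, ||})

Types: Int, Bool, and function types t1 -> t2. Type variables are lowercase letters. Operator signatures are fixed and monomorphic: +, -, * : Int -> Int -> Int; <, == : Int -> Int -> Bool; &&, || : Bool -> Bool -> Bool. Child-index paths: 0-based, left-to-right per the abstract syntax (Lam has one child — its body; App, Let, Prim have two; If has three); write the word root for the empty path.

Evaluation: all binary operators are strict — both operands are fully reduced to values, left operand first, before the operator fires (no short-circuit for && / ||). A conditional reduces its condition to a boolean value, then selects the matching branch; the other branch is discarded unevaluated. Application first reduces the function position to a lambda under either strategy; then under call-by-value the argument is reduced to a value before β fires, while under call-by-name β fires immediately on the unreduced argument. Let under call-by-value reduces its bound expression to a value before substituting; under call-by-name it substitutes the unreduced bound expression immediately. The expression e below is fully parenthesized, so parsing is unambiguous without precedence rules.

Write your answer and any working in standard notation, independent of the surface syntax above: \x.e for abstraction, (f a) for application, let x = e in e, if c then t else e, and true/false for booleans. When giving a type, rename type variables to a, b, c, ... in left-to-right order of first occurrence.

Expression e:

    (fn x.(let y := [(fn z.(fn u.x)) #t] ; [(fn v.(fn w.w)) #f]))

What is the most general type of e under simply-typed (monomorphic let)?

Working:
x : a
\u._ : c -> a
\z._ : b -> c -> a
  unify b -> c -> a ~ Bool -> d
  unify b ~ Bool
  unify c -> a ~ d
_ _ : c -> a
let y : c -> a
w : f
\w._ : f -> f
\v._ : e -> f -> f
  unify e -> f -> f ~ Bool -> g
  unify e ~ Bool
  unify f -> f ~ g
_ _ : f -> f
\x._ : a -> f -> f

Answer: a -> b -> b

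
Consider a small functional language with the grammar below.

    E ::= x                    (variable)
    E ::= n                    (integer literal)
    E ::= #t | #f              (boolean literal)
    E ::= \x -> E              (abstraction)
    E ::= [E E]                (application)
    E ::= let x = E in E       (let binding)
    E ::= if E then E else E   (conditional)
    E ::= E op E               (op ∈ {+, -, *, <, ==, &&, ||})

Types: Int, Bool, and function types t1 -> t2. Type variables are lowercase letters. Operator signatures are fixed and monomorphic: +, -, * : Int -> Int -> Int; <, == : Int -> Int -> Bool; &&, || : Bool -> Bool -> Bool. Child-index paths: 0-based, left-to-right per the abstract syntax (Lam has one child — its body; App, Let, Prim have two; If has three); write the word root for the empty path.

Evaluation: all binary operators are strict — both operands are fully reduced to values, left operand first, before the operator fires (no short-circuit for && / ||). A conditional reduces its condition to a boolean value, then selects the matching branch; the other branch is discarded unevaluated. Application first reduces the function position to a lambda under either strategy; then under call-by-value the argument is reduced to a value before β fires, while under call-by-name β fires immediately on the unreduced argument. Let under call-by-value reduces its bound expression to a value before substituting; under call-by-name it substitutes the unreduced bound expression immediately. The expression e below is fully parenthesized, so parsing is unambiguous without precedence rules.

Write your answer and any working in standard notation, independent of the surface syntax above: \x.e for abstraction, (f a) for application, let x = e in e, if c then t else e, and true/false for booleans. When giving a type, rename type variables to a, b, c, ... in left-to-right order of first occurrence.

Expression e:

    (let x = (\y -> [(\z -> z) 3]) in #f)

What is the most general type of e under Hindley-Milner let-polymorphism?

Answer: Bool

Derivation:
z : b
\z._ : b -> b
  unify b -> b ~ Int -> c
  unify b ~ Int
  unify Int ~ c
_ _ : Int
\y._ : a -> Int
let x : forall. a -> Int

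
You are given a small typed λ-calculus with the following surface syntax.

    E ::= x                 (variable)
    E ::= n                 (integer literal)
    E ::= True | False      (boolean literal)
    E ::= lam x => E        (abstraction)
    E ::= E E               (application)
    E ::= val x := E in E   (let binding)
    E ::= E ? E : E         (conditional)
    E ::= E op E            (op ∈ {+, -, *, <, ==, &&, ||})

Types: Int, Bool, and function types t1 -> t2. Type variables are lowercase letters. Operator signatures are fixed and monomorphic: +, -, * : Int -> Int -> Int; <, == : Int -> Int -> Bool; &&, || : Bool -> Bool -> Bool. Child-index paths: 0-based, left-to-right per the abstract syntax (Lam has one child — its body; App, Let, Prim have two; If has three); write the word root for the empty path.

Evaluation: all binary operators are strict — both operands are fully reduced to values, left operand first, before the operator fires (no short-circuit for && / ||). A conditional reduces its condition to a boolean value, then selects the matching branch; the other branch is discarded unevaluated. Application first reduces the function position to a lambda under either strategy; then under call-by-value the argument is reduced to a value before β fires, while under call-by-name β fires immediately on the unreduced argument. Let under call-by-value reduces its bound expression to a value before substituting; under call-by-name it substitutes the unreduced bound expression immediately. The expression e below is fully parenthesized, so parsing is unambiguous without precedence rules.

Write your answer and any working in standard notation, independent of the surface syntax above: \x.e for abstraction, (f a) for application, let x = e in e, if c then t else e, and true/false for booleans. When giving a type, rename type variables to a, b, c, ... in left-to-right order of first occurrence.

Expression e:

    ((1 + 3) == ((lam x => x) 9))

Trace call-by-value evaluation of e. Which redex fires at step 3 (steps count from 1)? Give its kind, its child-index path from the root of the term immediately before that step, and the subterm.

Answer: delta at root : (4 == 9)

Derivation:
step 0: ((1 + 3) == ((\x.x) 9))
step 1: [delta@0] (4 == ((\x.x) 9))
step 2: [beta@1] (4 == 9)
step 3: [delta@root] false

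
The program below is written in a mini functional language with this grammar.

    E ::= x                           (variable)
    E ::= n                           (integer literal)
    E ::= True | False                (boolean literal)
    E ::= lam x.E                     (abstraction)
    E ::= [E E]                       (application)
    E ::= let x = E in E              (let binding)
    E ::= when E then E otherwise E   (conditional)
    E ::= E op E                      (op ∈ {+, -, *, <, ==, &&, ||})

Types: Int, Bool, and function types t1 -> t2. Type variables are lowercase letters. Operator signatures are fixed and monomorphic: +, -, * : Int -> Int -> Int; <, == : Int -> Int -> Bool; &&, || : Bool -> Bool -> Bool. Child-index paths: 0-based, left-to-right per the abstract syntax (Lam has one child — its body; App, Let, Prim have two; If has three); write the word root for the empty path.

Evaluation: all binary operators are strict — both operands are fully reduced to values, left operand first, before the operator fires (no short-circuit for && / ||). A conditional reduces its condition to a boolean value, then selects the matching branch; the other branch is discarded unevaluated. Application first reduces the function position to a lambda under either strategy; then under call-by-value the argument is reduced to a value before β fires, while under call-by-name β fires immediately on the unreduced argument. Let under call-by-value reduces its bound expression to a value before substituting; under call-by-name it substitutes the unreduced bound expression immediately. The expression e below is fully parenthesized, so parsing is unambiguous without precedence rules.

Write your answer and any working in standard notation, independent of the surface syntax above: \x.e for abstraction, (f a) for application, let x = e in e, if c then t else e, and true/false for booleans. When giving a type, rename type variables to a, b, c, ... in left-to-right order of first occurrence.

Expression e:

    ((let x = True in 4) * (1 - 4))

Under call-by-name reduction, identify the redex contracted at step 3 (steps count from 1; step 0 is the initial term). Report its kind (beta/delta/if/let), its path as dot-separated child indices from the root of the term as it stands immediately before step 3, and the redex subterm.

Trace:
step 0: ((let x = true in 4) * (1 - 4))
step 1: [let@0] (4 * (1 - 4))
step 2: [delta@1] (4 * -3)
step 3: [delta@root] -12

Answer: delta at root : (4 * -3)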